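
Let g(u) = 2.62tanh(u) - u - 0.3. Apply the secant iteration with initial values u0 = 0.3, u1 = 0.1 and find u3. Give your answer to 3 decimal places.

0.189

g(0.3) = 0.16324, g(0.1) = -0.13887
u2 = 0.10000 − (-0.13887)·(0.10000 − 0.30000) / (-0.13887 − 0.16324) = 0.10000 − (0.02777)/(-0.30211) = 0.19193
g(0.19193) = 0.00485
u3 = 0.19193 − 0.00485·(0.19193 − 0.10000) / (0.00485 − (-0.13887)) = 0.19193 − (0.00045)/(0.14372) = 0.18883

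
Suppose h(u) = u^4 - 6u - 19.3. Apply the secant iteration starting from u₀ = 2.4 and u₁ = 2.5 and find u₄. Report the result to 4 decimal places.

h(2.4) = -0.522400, h(2.5) = 4.762500
u₂ = 2.500000 − 4.762500·(2.500000 − 2.400000) / (4.762500 − (-0.522400)) = 2.500000 − (0.476250)/(5.284900) = 2.409885
h(2.409885) = -0.031734
u₃ = 2.409885 − (-0.031734)·(2.409885 − 2.500000) / (-0.031734 − 4.762500) = 2.409885 − (0.002860)/(-4.794234) = 2.410481
h(2.410481) = -0.001908
u₄ = 2.410481 − (-0.001908)·(2.410481 − 2.409885) / (-0.001908 − (-0.031734)) = 2.410481 − (-0.000001)/(0.029827) = 2.410519

2.4105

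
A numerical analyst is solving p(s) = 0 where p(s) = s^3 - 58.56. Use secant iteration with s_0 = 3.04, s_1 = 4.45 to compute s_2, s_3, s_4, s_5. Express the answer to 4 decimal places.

3.7556, 3.8660, 3.8839, 3.8833

p(3.04) = -30.465536, p(4.45) = 29.561125
s_2 = 4.450000 − 29.561125·(4.450000 − 3.040000) / (29.561125 − (-30.465536)) = 4.450000 − (41.681186)/(60.026661) = 3.755622
p(3.755622) = -5.588086
s_3 = 3.755622 − (-5.588086)·(3.755622 − 4.450000) / (-5.588086 − 29.561125) = 3.755622 − (3.880244)/(-35.149211) = 3.866016
p(3.866016) = -0.778235
s_4 = 3.866016 − (-0.778235)·(3.866016 − 3.755622) / (-0.778235 − (-5.588086)) = 3.866016 − (-0.085912)/(4.809851) = 3.883877
p(3.883877) = 0.026357
s_5 = 3.883877 − 0.026357·(3.883877 − 3.866016) / (0.026357 − (-0.778235)) = 3.883877 − (0.000471)/(0.804593) = 3.883292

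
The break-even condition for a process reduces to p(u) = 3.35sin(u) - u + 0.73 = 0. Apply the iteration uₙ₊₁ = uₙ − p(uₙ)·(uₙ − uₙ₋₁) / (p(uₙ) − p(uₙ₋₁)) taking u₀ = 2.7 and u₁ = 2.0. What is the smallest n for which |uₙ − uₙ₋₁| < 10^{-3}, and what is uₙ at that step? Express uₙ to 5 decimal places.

p(2.7) = -0.5382774, p(2.0) = 1.7761464
u₂ = 2.0000000 − 1.7761464·(-0.7000000)/(2.3144238) = 2.5371974;  |Δ| = 0.5371974
p(2.5371974) = 0.0964889
u₃ = 2.5371974 − 0.0964889·(0.5371974)/(-1.6796575) = 2.5680570;  |Δ| = 0.0308596
p(2.5680570) = -0.0203292
u₄ = 2.5680570 − (-0.0203292)·(0.0308596)/(-0.1168180) = 2.5626867;  |Δ| = 0.0053703
p(2.5626867) = 0.0001267
u₅ = 2.5626867 − 0.0001267·(-0.0053703)/(0.0204559) = 2.5627200;  |Δ| = 0.0000333
|u₅ − u₄| = 0.0000333 < 10^{-3}

n = 5, uₙ = 2.56272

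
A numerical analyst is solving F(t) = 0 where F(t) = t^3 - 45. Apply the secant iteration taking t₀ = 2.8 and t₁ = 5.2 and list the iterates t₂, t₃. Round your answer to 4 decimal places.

3.2662, 3.4519

F(2.8) = -23.048000, F(5.2) = 95.608000
t₂ = 5.200000 − 95.608000·(5.200000 − 2.800000) / (95.608000 − (-23.048000)) = 5.200000 − (229.459200)/(118.656000) = 3.266181
F(3.266181) = -10.156575
t₃ = 3.266181 − (-10.156575)·(3.266181 − 5.200000) / (-10.156575 − 95.608000) = 3.266181 − (19.640976)/(-105.764575) = 3.451886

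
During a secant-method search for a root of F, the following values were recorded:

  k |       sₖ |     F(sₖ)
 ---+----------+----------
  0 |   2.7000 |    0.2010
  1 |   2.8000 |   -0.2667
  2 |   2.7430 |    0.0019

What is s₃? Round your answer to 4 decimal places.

s₃ = 2.7430 − 0.0019·(2.7430 − 2.8000) / (0.0019 − (-0.2667))
   = 2.7430 − (-0.000108)/(0.268600) = 2.743403

2.7434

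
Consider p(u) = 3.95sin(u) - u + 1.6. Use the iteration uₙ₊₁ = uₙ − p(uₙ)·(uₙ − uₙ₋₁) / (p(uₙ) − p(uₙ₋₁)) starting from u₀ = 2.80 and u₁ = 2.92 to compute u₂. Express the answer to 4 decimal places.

2.8257

p(2.80) = 0.123203, p(2.92) = -0.451855
u₂ = 2.920000 − (-0.451855)·(2.920000 − 2.800000) / (-0.451855 − 0.123203) = 2.920000 − (-0.054223)/(-0.575058) = 2.825709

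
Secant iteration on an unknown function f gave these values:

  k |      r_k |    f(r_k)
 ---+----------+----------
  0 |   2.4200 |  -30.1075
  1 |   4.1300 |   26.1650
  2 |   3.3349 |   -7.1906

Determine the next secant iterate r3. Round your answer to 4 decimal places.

3.5063

r3 = 3.3349 − (-7.1906)·(3.3349 − 4.1300) / (-7.1906 − 26.1650)
   = 3.3349 − (5.717246)/(-33.355600) = 3.506303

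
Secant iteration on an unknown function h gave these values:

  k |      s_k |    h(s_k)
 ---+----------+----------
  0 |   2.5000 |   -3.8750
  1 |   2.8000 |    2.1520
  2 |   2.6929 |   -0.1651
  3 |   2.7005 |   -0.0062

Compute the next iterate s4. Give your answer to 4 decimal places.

2.7008

s4 = 2.7005 − (-0.0062)·(2.7005 − 2.6929) / (-0.0062 − (-0.1651))
   = 2.7005 − (-0.000047)/(0.158900) = 2.700797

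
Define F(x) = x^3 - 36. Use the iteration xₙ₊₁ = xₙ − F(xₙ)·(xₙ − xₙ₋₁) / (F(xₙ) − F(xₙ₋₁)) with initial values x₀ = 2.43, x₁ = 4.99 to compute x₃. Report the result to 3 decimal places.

3.157

F(2.43) = -21.65109, F(4.99) = 88.25150
x₂ = 4.99000 − 88.25150·(4.99000 − 2.43000) / (88.25150 − (-21.65109)) = 4.99000 − (225.92384)/(109.90259) = 2.93433
F(2.93433) = -10.73465
x₃ = 2.93433 − (-10.73465)·(2.93433 − 4.99000) / (-10.73465 − 88.25150) = 2.93433 − (22.06693)/(-98.98615) = 3.15726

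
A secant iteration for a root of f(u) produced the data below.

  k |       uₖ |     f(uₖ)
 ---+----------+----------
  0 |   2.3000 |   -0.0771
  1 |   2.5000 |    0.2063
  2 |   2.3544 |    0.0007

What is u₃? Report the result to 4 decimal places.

2.3539

u₃ = 2.3544 − 0.0007·(2.3544 − 2.5000) / (0.0007 − 0.2063)
   = 2.3544 − (-0.000102)/(-0.205600) = 2.353904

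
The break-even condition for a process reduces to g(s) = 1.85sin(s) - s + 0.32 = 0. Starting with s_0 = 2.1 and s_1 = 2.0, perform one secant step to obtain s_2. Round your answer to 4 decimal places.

2.0012

g(2.1) = -0.183063, g(2.0) = 0.002200
s_2 = 2.000000 − 0.002200·(2.000000 − 2.100000) / (0.002200 − (-0.183063)) = 2.000000 − (-0.000220)/(0.185263) = 2.001188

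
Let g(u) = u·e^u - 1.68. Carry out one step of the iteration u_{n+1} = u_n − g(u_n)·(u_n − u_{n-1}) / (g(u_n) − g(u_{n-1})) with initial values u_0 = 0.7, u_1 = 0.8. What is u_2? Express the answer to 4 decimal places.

g(0.7) = -0.270373, g(0.8) = 0.100433
u_2 = 0.800000 − 0.100433·(0.800000 − 0.700000) / (0.100433 − (-0.270373)) = 0.800000 − (0.010043)/(0.370806) = 0.772915

0.7729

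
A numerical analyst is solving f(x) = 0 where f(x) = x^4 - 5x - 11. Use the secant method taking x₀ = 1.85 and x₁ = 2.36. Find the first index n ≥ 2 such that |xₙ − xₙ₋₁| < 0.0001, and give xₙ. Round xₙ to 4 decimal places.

n = 6, xₙ = 2.1609

f(1.85) = -8.536494, f(2.36) = 8.220444
x₂ = 2.360000 − 8.220444·(0.510000)/(16.756938) = 2.109810;  |Δ| = 0.250190
f(2.109810) = -1.735010
x₃ = 2.109810 − (-1.735010)·(-0.250190)/(-9.955454) = 2.153412;  |Δ| = 0.043603
f(2.153412) = -0.263590
x₄ = 2.153412 − (-0.263590)·(0.043603)/(1.471420) = 2.161223;  |Δ| = 0.007811
f(2.161223) = 0.011050
x₅ = 2.161223 − 0.011050·(0.007811)/(0.274640) = 2.160909;  |Δ| = 0.000314
f(2.160909) = -0.000066
x₆ = 2.160909 − (-0.000066)·(-0.000314)/(-0.011116) = 2.160911;  |Δ| = 0.000002
|x₆ − x₅| = 0.000002 < 0.0001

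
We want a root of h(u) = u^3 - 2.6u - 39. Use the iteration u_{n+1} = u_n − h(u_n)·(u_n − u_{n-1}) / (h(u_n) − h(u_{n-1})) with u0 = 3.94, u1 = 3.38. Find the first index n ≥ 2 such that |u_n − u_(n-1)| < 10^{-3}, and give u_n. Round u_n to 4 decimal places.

h(3.94) = 11.918984, h(3.38) = -9.173528
u2 = 3.380000 − (-9.173528)·(-0.560000)/(-21.092512) = 3.623554;  |Δ| = 0.243554
h(3.623554) = -0.843439
u3 = 3.623554 − (-0.843439)·(0.243554)/(8.330089) = 3.648215;  |Δ| = 0.024660
h(3.648215) = 0.070454
u4 = 3.648215 − 0.070454·(0.024660)/(0.913892) = 3.646314;  |Δ| = 0.001901
h(3.646314) = -0.000472
u5 = 3.646314 − (-0.000472)·(-0.001901)/(-0.070926) = 3.646326;  |Δ| = 0.000013
|u5 − u4| = 0.000013 < 10^{-3}

n = 5, u_n = 3.6463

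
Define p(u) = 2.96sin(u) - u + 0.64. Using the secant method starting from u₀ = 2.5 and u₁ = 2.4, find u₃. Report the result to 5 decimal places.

p(2.5) = -0.0885225, p(2.4) = 0.2393710
u₂ = 2.4000000 − 0.2393710·(2.4000000 − 2.5000000) / (0.2393710 − (-0.0885225)) = 2.4000000 − (-0.0239371)/(0.3278935) = 2.4730027
p(2.4730027) = 0.0018426
u₃ = 2.4730027 − 0.0018426·(2.4730027 − 2.4000000) / (0.0018426 − 0.2393710) = 2.4730027 − (0.0001345)/(-0.2375284) = 2.4735690

2.47357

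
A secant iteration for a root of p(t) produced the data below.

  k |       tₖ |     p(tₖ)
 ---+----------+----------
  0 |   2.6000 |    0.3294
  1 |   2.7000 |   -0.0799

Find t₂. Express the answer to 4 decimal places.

2.6805

t₂ = 2.7000 − (-0.0799)·(2.7000 − 2.6000) / (-0.0799 − 0.3294)
   = 2.7000 − (-0.007990)/(-0.409300) = 2.680479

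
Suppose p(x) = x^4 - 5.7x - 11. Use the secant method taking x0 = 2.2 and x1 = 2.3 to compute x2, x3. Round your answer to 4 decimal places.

p(2.2) = -0.114400, p(2.3) = 3.874100
x2 = 2.300000 − 3.874100·(2.300000 − 2.200000) / (3.874100 − (-0.114400)) = 2.300000 − (0.387410)/(3.988500) = 2.202868
p(2.202868) = -0.008346
x3 = 2.202868 − (-0.008346)·(2.202868 − 2.300000) / (-0.008346 − 3.874100) = 2.202868 − (0.000811)/(-3.882446) = 2.203077

2.2029, 2.2031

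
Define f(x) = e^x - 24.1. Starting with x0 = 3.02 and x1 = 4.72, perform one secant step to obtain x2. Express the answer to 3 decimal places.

f(3.02) = -3.60871, f(4.72) = 88.06825
x2 = 4.72000 − 88.06825·(4.72000 − 3.02000) / (88.06825 − (-3.60871)) = 4.72000 − (149.71603)/(91.67696) = 3.08692

3.087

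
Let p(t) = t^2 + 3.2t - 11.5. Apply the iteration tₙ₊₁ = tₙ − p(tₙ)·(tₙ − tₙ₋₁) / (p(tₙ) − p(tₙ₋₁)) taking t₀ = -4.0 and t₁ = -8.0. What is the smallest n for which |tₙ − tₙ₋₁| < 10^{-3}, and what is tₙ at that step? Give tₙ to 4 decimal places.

p(-4.0) = -8.300000, p(-8.0) = 26.900000
t₂ = -8.000000 − 26.900000·(-4.000000)/(35.200000) = -4.943182;  |Δ| = 3.056818
p(-4.943182) = -2.883135
t₃ = -4.943182 − (-2.883135)·(3.056818)/(-29.783135) = -5.239095;  |Δ| = 0.295913
p(-5.239095) = -0.816988
t₄ = -5.239095 − (-0.816988)·(-0.295913)/(2.066147) = -5.356104;  |Δ| = 0.117009
p(-5.356104) = 0.048316
t₅ = -5.356104 − 0.048316·(-0.117009)/(0.865304) = -5.349570;  |Δ| = 0.006533
p(-5.349570) = -0.000722
t₆ = -5.349570 − (-0.000722)·(0.006533)/(-0.049037) = -5.349667;  |Δ| = 0.000096
|t₆ − t₅| = 0.000096 < 10^{-3}

n = 6, tₙ = -5.3497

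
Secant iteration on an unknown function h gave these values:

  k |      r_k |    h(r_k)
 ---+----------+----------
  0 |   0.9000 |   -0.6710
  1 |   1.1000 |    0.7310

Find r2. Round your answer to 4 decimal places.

r2 = 1.1000 − 0.7310·(1.1000 − 0.9000) / (0.7310 − (-0.6710))
   = 1.1000 − (0.146200)/(1.402000) = 0.995720

0.9957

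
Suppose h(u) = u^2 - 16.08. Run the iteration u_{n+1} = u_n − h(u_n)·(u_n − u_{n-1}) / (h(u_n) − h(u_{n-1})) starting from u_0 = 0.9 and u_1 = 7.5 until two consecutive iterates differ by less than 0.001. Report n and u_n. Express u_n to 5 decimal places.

h(0.9) = -15.2700000, h(7.5) = 40.1700000
u_2 = 7.5000000 − 40.1700000·(6.6000000)/(55.4400000) = 2.7178571;  |Δ| = 4.7821429
h(2.7178571) = -8.6932526
u_3 = 2.7178571 − (-8.6932526)·(-4.7821429)/(-48.8632526) = 3.5686473;  |Δ| = 0.8507902
h(3.5686473) = -3.3447563
u_4 = 3.5686473 − (-3.3447563)·(0.8507902)/(5.3484963) = 4.1007008;  |Δ| = 0.5320534
h(4.1007008) = 0.7357467
u_5 = 4.1007008 − 0.7357467·(0.5320534)/(4.0805029) = 4.0047673;  |Δ| = 0.0959334
h(4.0047673) = -0.0418385
u_6 = 4.0047673 − (-0.0418385)·(-0.0959334)/(-0.7775852) = 4.0099291;  |Δ| = 0.0051618
h(4.0099291) = -0.0004685
u_7 = 4.0099291 − (-0.0004685)·(0.0051618)/(0.0413699) = 4.0099876;  |Δ| = 0.0000585
|u_7 − u_6| = 0.0000585 < 0.001

n = 7, u_n = 4.00999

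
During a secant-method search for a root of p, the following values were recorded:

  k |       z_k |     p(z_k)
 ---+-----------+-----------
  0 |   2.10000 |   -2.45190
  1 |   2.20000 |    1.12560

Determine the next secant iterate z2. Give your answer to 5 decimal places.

z2 = 2.20000 − 1.12560·(2.20000 − 2.10000) / (1.12560 − (-2.45190))
   = 2.20000 − (0.1125600)/(3.5775000) = 2.1685367

2.16854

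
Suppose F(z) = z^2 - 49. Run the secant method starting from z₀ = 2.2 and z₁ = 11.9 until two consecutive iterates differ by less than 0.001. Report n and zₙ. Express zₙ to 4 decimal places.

n = 7, zₙ = 7.0000

F(2.2) = -44.160000, F(11.9) = 92.610000
z₂ = 11.900000 − 92.610000·(9.700000)/(136.770000) = 5.331915;  |Δ| = 6.568085
F(5.331915) = -20.570684
z₃ = 5.331915 − (-20.570684)·(-6.568085)/(-113.180684) = 6.525670;  |Δ| = 1.193755
F(6.525670) = -6.415633
z₄ = 6.525670 − (-6.415633)·(1.193755)/(14.155050) = 7.066727;  |Δ| = 0.541057
F(7.066727) = 0.938633
z₅ = 7.066727 − 0.938633·(0.541057)/(7.354266) = 6.997671;  |Δ| = 0.069056
F(6.997671) = -0.032594
z₆ = 6.997671 − (-0.032594)·(-0.069056)/(-0.971227) = 6.999989;  |Δ| = 0.002318
F(6.999989) = -0.000155
z₇ = 6.999989 − (-0.000155)·(0.002318)/(0.032440) = 7.000000;  |Δ| = 0.000011
|z₇ − z₆| = 0.000011 < 0.001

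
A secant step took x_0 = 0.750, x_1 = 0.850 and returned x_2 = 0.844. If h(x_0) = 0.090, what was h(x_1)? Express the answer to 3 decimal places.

-0.006

The secant line through (0.750, 0.090) and (0.850, h(x_1)) crosses zero at x_2 = 0.844.
So (0.750, 0.090), (0.850, h(x_1)), (0.844, 0) are collinear:
h(x_1) = 0.090 · (0.850 − 0.844) / (0.750 − 0.844) = 0.090 · (0.00600)/(-0.09400) = -0.00574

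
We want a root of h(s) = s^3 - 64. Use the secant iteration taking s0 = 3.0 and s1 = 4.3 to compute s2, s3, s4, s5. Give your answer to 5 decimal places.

h(3.0) = -37.0000000, h(4.3) = 15.5070000
s2 = 4.3000000 − 15.5070000·(4.3000000 − 3.0000000) / (15.5070000 − (-37.0000000)) = 4.3000000 − (20.1591000)/(52.5070000) = 3.9160683
h(3.9160683) = -3.9447769
s3 = 3.9160683 − (-3.9447769)·(3.9160683 − 4.3000000) / (-3.9447769 − 15.5070000) = 3.9160683 − (1.5145248)/(-19.4517769) = 3.9939288
h(3.9939288) = -0.2909746
s4 = 3.9939288 − (-0.2909746)·(3.9939288 − 3.9160683) / (-0.2909746 − (-3.9447769)) = 3.9939288 − (-0.0226554)/(3.6538023) = 4.0001293
h(4.0001293) = 0.0062078
s5 = 4.0001293 − 0.0062078·(4.0001293 − 3.9939288) / (0.0062078 − (-0.2909746)) = 4.0001293 − (0.0000385)/(0.2971824) = 3.9999998

3.91607, 3.99393, 4.00013, 4.00000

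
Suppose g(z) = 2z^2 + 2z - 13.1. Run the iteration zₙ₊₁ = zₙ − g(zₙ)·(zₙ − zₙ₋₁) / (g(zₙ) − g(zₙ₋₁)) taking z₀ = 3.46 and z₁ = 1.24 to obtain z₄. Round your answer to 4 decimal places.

2.1059

g(3.46) = 17.763200, g(1.24) = -7.544800
z₂ = 1.240000 − (-7.544800)·(1.240000 − 3.460000) / (-7.544800 − 17.763200) = 1.240000 − (16.749456)/(-25.308000) = 1.901825
g(1.901825) = -2.062478
z₃ = 1.901825 − (-2.062478)·(1.901825 − 1.240000) / (-2.062478 − (-7.544800)) = 1.901825 − (-1.364998)/(5.482322) = 2.150806
g(2.150806) = 0.453548
z₄ = 2.150806 − 0.453548·(2.150806 − 1.901825) / (0.453548 − (-2.062478)) = 2.150806 − (0.112925)/(2.516026) = 2.105924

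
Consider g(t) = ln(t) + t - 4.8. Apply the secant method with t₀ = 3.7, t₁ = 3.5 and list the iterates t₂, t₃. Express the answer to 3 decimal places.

g(3.7) = 0.20833, g(3.5) = -0.04724
t₂ = 3.50000 − (-0.04724)·(3.50000 − 3.70000) / (-0.04724 − 0.20833) = 3.50000 − (0.00945)/(-0.25557) = 3.53697
g(3.53697) = 0.00024
t₃ = 3.53697 − 0.00024·(3.53697 − 3.50000) / (0.00024 − (-0.04724)) = 3.53697 − (0.00001)/(0.04747) = 3.53678

3.537, 3.537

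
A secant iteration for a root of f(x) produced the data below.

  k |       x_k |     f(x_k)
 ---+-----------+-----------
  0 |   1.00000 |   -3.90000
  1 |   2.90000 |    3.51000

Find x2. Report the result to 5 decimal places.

2.00000

x2 = 2.90000 − 3.51000·(2.90000 − 1.00000) / (3.51000 − (-3.90000))
   = 2.90000 − (6.6690000)/(7.4100000) = 2.0000000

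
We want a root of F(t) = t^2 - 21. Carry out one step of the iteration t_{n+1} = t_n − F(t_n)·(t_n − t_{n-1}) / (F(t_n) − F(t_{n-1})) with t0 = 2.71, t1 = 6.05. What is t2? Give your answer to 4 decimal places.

4.2689

F(2.71) = -13.655900, F(6.05) = 15.602500
t2 = 6.050000 − 15.602500·(6.050000 − 2.710000) / (15.602500 − (-13.655900)) = 6.050000 − (52.112350)/(29.258400) = 4.268893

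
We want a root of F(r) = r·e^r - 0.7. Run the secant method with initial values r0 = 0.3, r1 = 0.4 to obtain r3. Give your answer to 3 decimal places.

0.447

F(0.3) = -0.29504, F(0.4) = -0.10327
r2 = 0.40000 − (-0.10327)·(0.40000 − 0.30000) / (-0.10327 − (-0.29504)) = 0.40000 − (-0.01033)/(0.19177) = 0.45385
F(0.45385) = 0.01453
r3 = 0.45385 − 0.01453·(0.45385 − 0.40000) / (0.01453 − (-0.10327)) = 0.45385 − (0.00078)/(0.11780) = 0.44721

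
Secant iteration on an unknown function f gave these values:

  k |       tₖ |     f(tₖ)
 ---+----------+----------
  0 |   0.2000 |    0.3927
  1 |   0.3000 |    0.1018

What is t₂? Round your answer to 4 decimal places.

t₂ = 0.3000 − 0.1018·(0.3000 − 0.2000) / (0.1018 − 0.3927)
   = 0.3000 − (0.010180)/(-0.290900) = 0.334995

0.3350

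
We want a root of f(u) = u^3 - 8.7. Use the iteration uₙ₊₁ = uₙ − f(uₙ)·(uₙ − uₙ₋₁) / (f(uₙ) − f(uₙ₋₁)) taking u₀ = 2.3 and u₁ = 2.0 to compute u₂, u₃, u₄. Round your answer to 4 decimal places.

f(2.3) = 3.467000, f(2.0) = -0.700000
u₂ = 2.000000 − (-0.700000)·(2.000000 − 2.300000) / (-0.700000 − 3.467000) = 2.000000 − (0.210000)/(-4.167000) = 2.050396
f(2.050396) = -0.079882
u₃ = 2.050396 − (-0.079882)·(2.050396 − 2.000000) / (-0.079882 − (-0.700000)) = 2.050396 − (-0.004026)/(0.620118) = 2.056888
f(2.056888) = 0.002255
u₄ = 2.056888 − 0.002255·(2.056888 − 2.050396) / (0.002255 − (-0.079882)) = 2.056888 − (0.000015)/(0.082137) = 2.056710

2.0504, 2.0569, 2.0567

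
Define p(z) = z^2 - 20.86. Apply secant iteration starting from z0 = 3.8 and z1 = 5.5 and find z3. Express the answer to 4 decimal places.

4.5601

p(3.8) = -6.420000, p(5.5) = 9.390000
z2 = 5.500000 − 9.390000·(5.500000 − 3.800000) / (9.390000 − (-6.420000)) = 5.500000 − (15.963000)/(15.810000) = 4.490323
p(4.490323) = -0.697003
z3 = 4.490323 − (-0.697003)·(4.490323 − 5.500000) / (-0.697003 − 9.390000) = 4.490323 − (0.703748)/(-10.087003) = 4.560090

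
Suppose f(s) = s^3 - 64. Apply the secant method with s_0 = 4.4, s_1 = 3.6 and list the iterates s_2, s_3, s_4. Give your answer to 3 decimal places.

f(4.4) = 21.18400, f(3.6) = -17.34400
s_2 = 3.60000 − (-17.34400)·(3.60000 − 4.40000) / (-17.34400 − 21.18400) = 3.60000 − (13.87520)/(-38.52800) = 3.96013
f(3.96013) = -1.89461
s_3 = 3.96013 − (-1.89461)·(3.96013 − 3.60000) / (-1.89461 − (-17.34400)) = 3.96013 − (-0.68231)/(15.44939) = 4.00430
f(4.00430) = 0.20649
s_4 = 4.00430 − 0.20649·(4.00430 − 3.96013) / (0.20649 − (-1.89461)) = 4.00430 − (0.00912)/(2.10110) = 3.99996

3.960, 4.004, 4.000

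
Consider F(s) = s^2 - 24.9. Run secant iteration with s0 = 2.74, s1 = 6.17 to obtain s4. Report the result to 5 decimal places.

4.99099

F(2.74) = -17.3924000, F(6.17) = 13.1689000
s2 = 6.1700000 − 13.1689000·(6.1700000 − 2.7400000) / (13.1689000 − (-17.3924000)) = 6.1700000 − (45.1693270)/(30.5613000) = 4.6920090
F(4.6920090) = -2.8850517
s3 = 4.6920090 − (-2.8850517)·(4.6920090 − 6.1700000) / (-2.8850517 − 13.1689000) = 4.6920090 − (4.2640806)/(-16.0539517) = 4.9576184
F(4.9576184) = -0.3220200
s4 = 4.9576184 − (-0.3220200)·(4.9576184 − 4.6920090) / (-0.3220200 − (-2.8850517)) = 4.9576184 − (-0.0855315)/(2.5630318) = 4.9909896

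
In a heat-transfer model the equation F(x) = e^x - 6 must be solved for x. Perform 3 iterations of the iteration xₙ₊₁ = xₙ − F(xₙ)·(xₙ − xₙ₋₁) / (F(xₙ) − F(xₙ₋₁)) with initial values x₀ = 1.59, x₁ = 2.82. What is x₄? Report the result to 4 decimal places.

1.7935

F(1.59) = -1.096251, F(2.82) = 10.776851
x₂ = 2.820000 − 10.776851·(2.820000 − 1.590000) / (10.776851 − (-1.096251)) = 2.820000 − (13.255526)/(11.873102) = 1.703567
F(1.703567) = -0.506494
x₃ = 1.703567 − (-0.506494)·(1.703567 − 2.820000) / (-0.506494 − 10.776851) = 1.703567 − (0.565467)/(-11.283345) = 1.753682
F(1.753682) = -0.224171
x₄ = 1.753682 − (-0.224171)·(1.753682 − 1.703567) / (-0.224171 − (-0.506494)) = 1.753682 − (-0.011234)/(0.282323) = 1.793474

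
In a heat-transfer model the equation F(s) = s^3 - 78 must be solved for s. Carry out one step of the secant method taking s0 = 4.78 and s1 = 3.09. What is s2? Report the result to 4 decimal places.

F(4.78) = 31.215352, F(3.09) = -48.496371
s2 = 3.090000 − (-48.496371)·(3.090000 − 4.780000) / (-48.496371 − 31.215352) = 3.090000 − (81.958867)/(-79.711723) = 4.118191

4.1182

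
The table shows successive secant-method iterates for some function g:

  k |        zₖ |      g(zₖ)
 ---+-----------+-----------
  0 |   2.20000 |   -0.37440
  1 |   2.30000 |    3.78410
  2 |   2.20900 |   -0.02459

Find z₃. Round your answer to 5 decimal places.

z₃ = 2.20900 − (-0.02459)·(2.20900 − 2.30000) / (-0.02459 − 3.78410)
   = 2.20900 − (0.0022377)/(-3.8086900) = 2.2095875

2.20959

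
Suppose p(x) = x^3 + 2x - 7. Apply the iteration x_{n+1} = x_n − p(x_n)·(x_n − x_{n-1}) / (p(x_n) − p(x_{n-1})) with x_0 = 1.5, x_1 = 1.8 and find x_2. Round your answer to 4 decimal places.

1.5613

p(1.5) = -0.625000, p(1.8) = 2.432000
x_2 = 1.800000 − 2.432000·(1.800000 − 1.500000) / (2.432000 − (-0.625000)) = 1.800000 − (0.729600)/(3.057000) = 1.561335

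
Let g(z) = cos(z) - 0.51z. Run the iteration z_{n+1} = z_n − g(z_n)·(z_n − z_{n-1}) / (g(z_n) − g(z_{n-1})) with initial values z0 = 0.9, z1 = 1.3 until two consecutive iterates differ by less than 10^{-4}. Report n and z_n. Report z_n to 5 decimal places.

g(0.9) = 0.1626100, g(1.3) = -0.3955012
z2 = 1.3000000 − (-0.3955012)·(0.4000000)/(-0.5581111) = 1.0165431;  |Δ| = 0.2834569
g(1.0165431) = 0.0078715
z3 = 1.0165431 − 0.0078715·(-0.2834569)/(0.4033727) = 1.0220745;  |Δ| = 0.0055315
g(1.0220745) = 0.0003391
z4 = 1.0220745 − 0.0003391·(0.0055315)/(-0.0075324) = 1.0223235;  |Δ| = 0.0002490
g(1.0223235) = -0.0000004
z5 = 1.0223235 − (-0.0000004)·(0.0002490)/(-0.0003395) = 1.0223233;  |Δ| = 0.0000003
|z5 − z4| = 0.0000003 < 10^{-4}

n = 5, z_n = 1.02232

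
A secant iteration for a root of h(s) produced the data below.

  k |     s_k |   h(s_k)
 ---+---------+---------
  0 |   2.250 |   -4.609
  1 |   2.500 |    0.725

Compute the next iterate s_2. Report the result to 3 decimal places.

2.466

s_2 = 2.500 − 0.725·(2.500 − 2.250) / (0.725 − (-4.609))
   = 2.500 − (0.18125)/(5.33400) = 2.46602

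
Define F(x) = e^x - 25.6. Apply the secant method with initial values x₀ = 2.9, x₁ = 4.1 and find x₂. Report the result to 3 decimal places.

F(2.9) = -7.42585, F(4.1) = 34.74029
x₂ = 4.10000 − 34.74029·(4.10000 − 2.90000) / (34.74029 − (-7.42585)) = 4.10000 − (41.68835)/(42.16614) = 3.11133

3.111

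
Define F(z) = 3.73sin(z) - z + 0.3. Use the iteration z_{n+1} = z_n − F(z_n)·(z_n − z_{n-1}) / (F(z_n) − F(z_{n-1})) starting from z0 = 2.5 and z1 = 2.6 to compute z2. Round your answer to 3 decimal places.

2.508

F(2.5) = 0.03230, F(2.6) = -0.37718
z2 = 2.60000 − (-0.37718)·(2.60000 − 2.50000) / (-0.37718 − 0.03230) = 2.60000 − (-0.03772)/(-0.40948) = 2.50789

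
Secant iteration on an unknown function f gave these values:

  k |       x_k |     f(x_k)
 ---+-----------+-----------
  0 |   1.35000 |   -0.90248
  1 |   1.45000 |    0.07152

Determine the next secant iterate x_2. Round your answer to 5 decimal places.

x_2 = 1.45000 − 0.07152·(1.45000 − 1.35000) / (0.07152 − (-0.90248))
   = 1.45000 − (0.0071520)/(0.9740000) = 1.4426571

1.44266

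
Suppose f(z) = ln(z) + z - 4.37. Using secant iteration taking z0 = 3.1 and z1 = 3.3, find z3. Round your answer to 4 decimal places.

f(3.1) = -0.138598, f(3.3) = 0.123922
z2 = 3.300000 − 0.123922·(3.300000 − 3.100000) / (0.123922 − (-0.138598)) = 3.300000 − (0.024784)/(0.262520) = 3.205590
f(3.205590) = 0.000486
z3 = 3.205590 − 0.000486·(3.205590 − 3.300000) / (0.000486 − 0.123922) = 3.205590 − (-0.000046)/(-0.123436) = 3.205218

3.2052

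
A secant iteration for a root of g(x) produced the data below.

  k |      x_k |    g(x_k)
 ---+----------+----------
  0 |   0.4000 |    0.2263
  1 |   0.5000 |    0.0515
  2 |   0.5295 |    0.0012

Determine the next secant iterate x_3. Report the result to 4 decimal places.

0.5302

x_3 = 0.5295 − 0.0012·(0.5295 − 0.5000) / (0.0012 − 0.0515)
   = 0.5295 − (0.000035)/(-0.050300) = 0.530204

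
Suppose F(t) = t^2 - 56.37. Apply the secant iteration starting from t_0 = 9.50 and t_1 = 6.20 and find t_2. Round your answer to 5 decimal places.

F(9.50) = 33.8800000, F(6.20) = -17.9300000
t_2 = 6.2000000 − (-17.9300000)·(6.2000000 − 9.5000000) / (-17.9300000 − 33.8800000) = 6.2000000 − (59.1690000)/(-51.8100000) = 7.3420382

7.34204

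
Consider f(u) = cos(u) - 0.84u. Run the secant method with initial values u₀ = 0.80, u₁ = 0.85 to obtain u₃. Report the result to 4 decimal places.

f(0.80) = 0.024707, f(0.85) = -0.054017
u₂ = 0.850000 − (-0.054017)·(0.850000 − 0.800000) / (-0.054017 − 0.024707) = 0.850000 − (-0.002701)/(-0.078724) = 0.815692
f(0.815692) = 0.000183
u₃ = 0.815692 − 0.000183·(0.815692 − 0.850000) / (0.000183 − (-0.054017)) = 0.815692 − (-0.000006)/(0.054200) = 0.815808

0.8158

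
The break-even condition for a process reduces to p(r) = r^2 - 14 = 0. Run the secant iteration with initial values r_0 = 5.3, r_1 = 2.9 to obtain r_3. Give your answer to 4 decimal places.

3.7624

p(5.3) = 14.090000, p(2.9) = -5.590000
r_2 = 2.900000 − (-5.590000)·(2.900000 − 5.300000) / (-5.590000 − 14.090000) = 2.900000 − (13.416000)/(-19.680000) = 3.581707
p(3.581707) = -1.171373
r_3 = 3.581707 − (-1.171373)·(3.581707 − 2.900000) / (-1.171373 − (-5.590000)) = 3.581707 − (-0.798533)/(4.418627) = 3.762427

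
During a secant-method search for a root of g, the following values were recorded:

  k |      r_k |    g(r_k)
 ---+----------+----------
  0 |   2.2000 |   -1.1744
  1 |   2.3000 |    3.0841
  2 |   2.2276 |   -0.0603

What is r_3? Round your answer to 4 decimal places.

r_3 = 2.2276 − (-0.0603)·(2.2276 − 2.3000) / (-0.0603 − 3.0841)
   = 2.2276 − (0.004366)/(-3.144400) = 2.228988

2.2290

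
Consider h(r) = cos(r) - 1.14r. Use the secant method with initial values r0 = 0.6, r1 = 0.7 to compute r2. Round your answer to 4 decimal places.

h(0.6) = 0.141336, h(0.7) = -0.033158
r2 = 0.700000 − (-0.033158)·(0.700000 − 0.600000) / (-0.033158 − 0.141336) = 0.700000 − (-0.003316)/(-0.174493) = 0.680998

0.6810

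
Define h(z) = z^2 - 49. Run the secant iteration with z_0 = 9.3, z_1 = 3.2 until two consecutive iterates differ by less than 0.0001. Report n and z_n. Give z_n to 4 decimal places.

h(9.3) = 37.490000, h(3.2) = -38.760000
z_2 = 3.200000 − (-38.760000)·(-6.100000)/(-76.250000) = 6.300800;  |Δ| = 3.100800
h(6.300800) = -9.299919
z_3 = 6.300800 − (-9.299919)·(3.100800)/(29.460081) = 7.279656;  |Δ| = 0.978856
h(7.279656) = 3.993398
z_4 = 7.279656 − 3.993398·(0.978856)/(13.293317) = 6.985602;  |Δ| = 0.294055
h(6.985602) = -0.201369
z_5 = 6.985602 − (-0.201369)·(-0.294055)/(-4.194767) = 6.999718;  |Δ| = 0.014116
h(6.999718) = -0.003952
z_6 = 6.999718 − (-0.003952)·(0.014116)/(0.197418) = 7.000000;  |Δ| = 0.000283
h(7.000000) = 0.000004
z_7 = 7.000000 − 0.000004·(0.000283)/(0.003956) = 7.000000;  |Δ| = 0.000000
|z_7 − z_6| = 0.000000 < 0.0001

n = 7, z_n = 7.0000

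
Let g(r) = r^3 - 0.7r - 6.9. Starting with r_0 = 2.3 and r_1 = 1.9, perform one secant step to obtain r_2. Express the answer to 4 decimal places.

2.0091

g(2.3) = 3.657000, g(1.9) = -1.371000
r_2 = 1.900000 − (-1.371000)·(1.900000 − 2.300000) / (-1.371000 − 3.657000) = 1.900000 − (0.548400)/(-5.028000) = 2.009069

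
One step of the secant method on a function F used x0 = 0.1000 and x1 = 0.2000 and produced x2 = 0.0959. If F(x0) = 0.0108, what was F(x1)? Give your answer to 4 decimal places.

The secant line through (0.1000, 0.0108) and (0.2000, F(x1)) crosses zero at x2 = 0.0959.
So (0.1000, 0.0108), (0.2000, F(x1)), (0.0959, 0) are collinear:
F(x1) = 0.0108 · (0.2000 − 0.0959) / (0.1000 − 0.0959) = 0.0108 · (0.104100)/(0.004100) = 0.274215

0.2742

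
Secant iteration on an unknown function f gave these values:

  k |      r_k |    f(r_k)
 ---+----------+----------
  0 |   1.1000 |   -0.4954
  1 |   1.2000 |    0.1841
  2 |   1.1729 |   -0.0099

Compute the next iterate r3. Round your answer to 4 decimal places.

r3 = 1.1729 − (-0.0099)·(1.1729 − 1.2000) / (-0.0099 − 0.1841)
   = 1.1729 − (0.000268)/(-0.194000) = 1.174283

1.1743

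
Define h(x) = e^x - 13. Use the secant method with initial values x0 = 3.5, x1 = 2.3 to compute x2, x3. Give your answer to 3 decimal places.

h(3.5) = 20.11545, h(2.3) = -3.02582
x2 = 2.30000 − (-3.02582)·(2.30000 − 3.50000) / (-3.02582 − 20.11545) = 2.30000 − (3.63098)/(-23.14127) = 2.45691
h(2.45691) = -1.33136
x3 = 2.45691 − (-1.33136)·(2.45691 − 2.30000) / (-1.33136 − (-3.02582)) = 2.45691 − (-0.20890)/(1.69446) = 2.58019

2.457, 2.580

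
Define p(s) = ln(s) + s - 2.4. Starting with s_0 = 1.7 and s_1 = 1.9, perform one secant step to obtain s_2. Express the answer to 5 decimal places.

p(1.7) = -0.1693717, p(1.9) = 0.1418539
s_2 = 1.9000000 − 0.1418539·(1.9000000 − 1.7000000) / (0.1418539 − (-0.1693717)) = 1.9000000 − (0.0283708)/(0.3112256) = 1.8088418

1.80884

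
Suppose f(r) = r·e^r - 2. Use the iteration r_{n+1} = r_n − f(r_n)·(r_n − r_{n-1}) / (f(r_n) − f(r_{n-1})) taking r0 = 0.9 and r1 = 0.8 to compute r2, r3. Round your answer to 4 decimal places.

f(0.9) = 0.213643, f(0.8) = -0.219567
r2 = 0.800000 − (-0.219567)·(0.800000 − 0.900000) / (-0.219567 − 0.213643) = 0.800000 − (0.021957)/(-0.433210) = 0.850684
f(0.850684) = -0.008339
r3 = 0.850684 − (-0.008339)·(0.850684 − 0.800000) / (-0.008339 − (-0.219567)) = 0.850684 − (-0.000423)/(0.211228) = 0.852685

0.8507, 0.8527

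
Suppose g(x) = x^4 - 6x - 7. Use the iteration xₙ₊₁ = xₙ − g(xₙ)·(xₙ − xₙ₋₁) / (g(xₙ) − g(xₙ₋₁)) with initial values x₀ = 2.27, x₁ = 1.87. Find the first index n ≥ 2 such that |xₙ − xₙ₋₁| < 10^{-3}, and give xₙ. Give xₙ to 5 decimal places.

n = 5, xₙ = 2.10487

g(2.27) = 5.9323784, g(1.87) = -5.9916904
x₂ = 1.8700000 − (-5.9916904)·(-0.4000000)/(-11.9240688) = 2.0709948;  |Δ| = 0.2009948
g(2.0709948) = -1.0302800
x₃ = 2.0709948 − (-1.0302800)·(0.2009948)/(4.9614104) = 2.1127332;  |Δ| = 0.0417383
g(2.1127332) = 0.2476954
x₄ = 2.1127332 − 0.2476954·(0.0417383)/(1.2779754) = 2.1046435;  |Δ| = 0.0080897
g(2.1046435) = -0.0071761
x₅ = 2.1046435 − (-0.0071761)·(-0.0080897)/(-0.2548716) = 2.1048713;  |Δ| = 0.0002278
|x₅ − x₄| = 0.0002278 < 10^{-3}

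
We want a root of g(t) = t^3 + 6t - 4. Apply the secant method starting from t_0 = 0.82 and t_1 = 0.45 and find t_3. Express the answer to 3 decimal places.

0.626

g(0.82) = 1.47137, g(0.45) = -1.20887
t_2 = 0.45000 − (-1.20887)·(0.45000 − 0.82000) / (-1.20887 − 1.47137) = 0.45000 − (0.44728)/(-2.68024) = 0.61688
g(0.61688) = -0.06396
t_3 = 0.61688 − (-0.06396)·(0.61688 − 0.45000) / (-0.06396 − (-1.20887)) = 0.61688 − (-0.01067)/(1.14492) = 0.62620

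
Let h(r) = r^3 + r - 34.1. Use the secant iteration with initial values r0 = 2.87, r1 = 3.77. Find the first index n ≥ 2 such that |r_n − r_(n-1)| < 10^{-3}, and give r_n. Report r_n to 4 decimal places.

h(2.87) = -7.590097, h(3.77) = 23.252633
r2 = 3.770000 − 23.252633·(0.900000)/(30.842730) = 3.091481;  |Δ| = 0.678519
h(3.091481) = -1.462439
r3 = 3.091481 − (-1.462439)·(-0.678519)/(-24.715072) = 3.131631;  |Δ| = 0.040149
h(3.131631) = -0.256124
r4 = 3.131631 − (-0.256124)·(0.040149)/(1.206315) = 3.140155;  |Δ| = 0.008524
h(3.140155) = 0.003885
r5 = 3.140155 − 0.003885·(0.008524)/(0.260009) = 3.140028;  |Δ| = 0.000127
|r5 − r4| = 0.000127 < 10^{-3}

n = 5, r_n = 3.1400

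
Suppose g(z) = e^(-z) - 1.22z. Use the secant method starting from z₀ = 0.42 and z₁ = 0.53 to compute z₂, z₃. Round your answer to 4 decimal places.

0.4985, 0.4981

g(0.42) = 0.144647, g(0.53) = -0.057995
z₂ = 0.530000 − (-0.057995)·(0.530000 − 0.420000) / (-0.057995 − 0.144647) = 0.530000 − (-0.006379)/(-0.202642) = 0.498519
g(0.498519) = -0.000763
z₃ = 0.498519 − (-0.000763)·(0.498519 − 0.530000) / (-0.000763 − (-0.057995)) = 0.498519 − (0.000024)/(0.057232) = 0.498099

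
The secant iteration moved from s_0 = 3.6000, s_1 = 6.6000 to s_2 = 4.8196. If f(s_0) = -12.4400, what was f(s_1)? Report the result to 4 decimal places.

18.1602

The secant line through (3.6000, -12.4400) and (6.6000, f(s_1)) crosses zero at s_2 = 4.8196.
So (3.6000, -12.4400), (6.6000, f(s_1)), (4.8196, 0) are collinear:
f(s_1) = -12.4400 · (6.6000 − 4.8196) / (3.6000 − 4.8196) = -12.4400 · (1.780400)/(-1.219600) = 18.160197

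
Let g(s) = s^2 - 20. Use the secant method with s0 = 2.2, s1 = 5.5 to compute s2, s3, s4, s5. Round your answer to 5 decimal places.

4.16883, 4.43989, 4.47327, 4.47213

g(2.2) = -15.1600000, g(5.5) = 10.2500000
s2 = 5.5000000 − 10.2500000·(5.5000000 − 2.2000000) / (10.2500000 − (-15.1600000)) = 5.5000000 − (33.8250000)/(25.4100000) = 4.1688312
g(4.1688312) = -2.6208467
s3 = 4.1688312 − (-2.6208467)·(4.1688312 − 5.5000000) / (-2.6208467 − 10.2500000) = 4.1688312 − (3.4887894)/(-12.8708467) = 4.4398925
g(4.4398925) = -0.2873542
s4 = 4.4398925 − (-0.2873542)·(4.4398925 − 4.1688312) / (-0.2873542 − (-2.6208467)) = 4.4398925 − (-0.0778906)/(2.3334925) = 4.4732720
g(4.4732720) = 0.0101621
s5 = 4.4732720 − 0.0101621·(4.4732720 − 4.4398925) / (0.0101621 − (-0.2873542)) = 4.4732720 − (0.0003392)/(0.2975162) = 4.4721318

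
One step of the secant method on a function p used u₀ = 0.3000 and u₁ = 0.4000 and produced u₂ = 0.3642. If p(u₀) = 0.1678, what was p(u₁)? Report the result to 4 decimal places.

-0.0936

The secant line through (0.3000, 0.1678) and (0.4000, p(u₁)) crosses zero at u₂ = 0.3642.
So (0.3000, 0.1678), (0.4000, p(u₁)), (0.3642, 0) are collinear:
p(u₁) = 0.1678 · (0.4000 − 0.3642) / (0.3000 − 0.3642) = 0.1678 · (0.035800)/(-0.064200) = -0.093571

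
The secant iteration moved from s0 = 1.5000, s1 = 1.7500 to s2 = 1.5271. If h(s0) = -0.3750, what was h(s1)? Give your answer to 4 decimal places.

3.0844

The secant line through (1.5000, -0.3750) and (1.7500, h(s1)) crosses zero at s2 = 1.5271.
So (1.5000, -0.3750), (1.7500, h(s1)), (1.5271, 0) are collinear:
h(s1) = -0.3750 · (1.7500 − 1.5271) / (1.5000 − 1.5271) = -0.3750 · (0.222900)/(-0.027100) = 3.084410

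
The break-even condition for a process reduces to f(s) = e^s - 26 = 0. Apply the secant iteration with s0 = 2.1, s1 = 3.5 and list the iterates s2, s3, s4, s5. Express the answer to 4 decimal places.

f(2.1) = -17.833830, f(3.5) = 7.115452
s2 = 3.500000 − 7.115452·(3.500000 − 2.100000) / (7.115452 − (-17.833830)) = 3.500000 − (9.961633)/(24.949282) = 3.100725
f(3.100725) = -3.785957
s3 = 3.100725 − (-3.785957)·(3.100725 − 3.500000) / (-3.785957 − 7.115452) = 3.100725 − (1.511639)/(-10.901409) = 3.239389
f(3.239389) = -0.481869
s4 = 3.239389 − (-0.481869)·(3.239389 − 3.100725) / (-0.481869 − (-3.785957)) = 3.239389 − (-0.066818)/(3.304088) = 3.259612
f(3.259612) = 0.039434
s5 = 3.259612 − 0.039434·(3.259612 − 3.239389) / (0.039434 − (-0.481869)) = 3.259612 − (0.000797)/(0.521303) = 3.258082

3.1007, 3.2394, 3.2596, 3.2581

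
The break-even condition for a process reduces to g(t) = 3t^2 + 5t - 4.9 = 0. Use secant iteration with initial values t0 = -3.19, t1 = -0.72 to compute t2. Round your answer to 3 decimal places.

g(-3.19) = 9.67830, g(-0.72) = -6.94480
t2 = -0.72000 − (-6.94480)·(-0.72000 − (-3.19000)) / (-6.94480 − 9.67830) = -0.72000 − (-17.15366)/(-16.62310) = -1.75192

-1.752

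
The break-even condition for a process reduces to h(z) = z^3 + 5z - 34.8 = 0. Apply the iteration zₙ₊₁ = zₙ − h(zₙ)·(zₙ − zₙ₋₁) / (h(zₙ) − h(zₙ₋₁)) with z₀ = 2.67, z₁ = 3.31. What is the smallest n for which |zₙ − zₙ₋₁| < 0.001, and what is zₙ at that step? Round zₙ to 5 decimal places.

n = 5, zₙ = 2.75912

h(2.67) = -2.4158370, h(3.31) = 18.0146910
z₂ = 3.3100000 − 18.0146910·(0.6400000)/(20.4305280) = 2.7456777;  |Δ| = 0.5643223
h(2.7456777) = -0.3726442
z₃ = 2.7456777 − (-0.3726442)·(-0.5643223)/(-18.3873352) = 2.7571145;  |Δ| = 0.0114368
h(2.7571145) = -0.0557252
z₄ = 2.7571145 − (-0.0557252)·(0.0114368)/(0.3169190) = 2.7591254;  |Δ| = 0.0020110
h(2.7591254) = 0.0002234
z₅ = 2.7591254 − 0.0002234·(0.0020110)/(0.0559486) = 2.7591174;  |Δ| = 0.0000080
|z₅ − z₄| = 0.0000080 < 0.001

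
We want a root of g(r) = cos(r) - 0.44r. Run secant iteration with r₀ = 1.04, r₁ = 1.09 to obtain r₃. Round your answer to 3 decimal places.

1.077

g(1.04) = 0.04862, g(1.09) = -0.01711
r₂ = 1.09000 − (-0.01711)·(1.09000 − 1.04000) / (-0.01711 − 0.04862) = 1.09000 − (-0.00086)/(-0.06573) = 1.07698
g(1.07698) = 0.00012
r₃ = 1.07698 − 0.00012·(1.07698 − 1.09000) / (0.00012 − (-0.01711)) = 1.07698 − (0.00000)/(0.01723) = 1.07707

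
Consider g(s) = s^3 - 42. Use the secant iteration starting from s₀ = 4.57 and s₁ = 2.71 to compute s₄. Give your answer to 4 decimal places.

3.4721

g(4.57) = 53.443993, g(2.71) = -22.097489
s₂ = 2.710000 − (-22.097489)·(2.710000 − 4.570000) / (-22.097489 − 53.443993) = 2.710000 − (41.101330)/(-75.541482) = 3.254090
g(3.254090) = -7.542125
s₃ = 3.254090 − (-7.542125)·(3.254090 − 2.710000) / (-7.542125 − (-22.097489)) = 3.254090 − (-4.103591)/(14.555364) = 3.536019
g(3.536019) = 2.212380
s₄ = 3.536019 − 2.212380·(3.536019 − 3.254090) / (2.212380 − (-7.542125)) = 3.536019 − (0.623736)/(9.754505) = 3.472076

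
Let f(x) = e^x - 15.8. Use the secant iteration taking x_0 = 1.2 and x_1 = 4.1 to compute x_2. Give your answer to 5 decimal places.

f(1.2) = -12.4798831, f(4.1) = 44.5402876
x_2 = 4.1000000 − 44.5402876·(4.1000000 − 1.2000000) / (44.5402876 − (-12.4798831)) = 4.1000000 − (129.1668340)/(57.0201707) = 1.8347168

1.83472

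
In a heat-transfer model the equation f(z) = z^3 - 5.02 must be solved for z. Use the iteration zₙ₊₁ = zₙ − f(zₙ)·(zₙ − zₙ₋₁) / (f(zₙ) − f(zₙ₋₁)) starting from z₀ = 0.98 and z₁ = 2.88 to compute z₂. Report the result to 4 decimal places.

f(0.98) = -4.078808, f(2.88) = 18.867872
z₂ = 2.880000 − 18.867872·(2.880000 − 0.980000) / (18.867872 − (-4.078808)) = 2.880000 − (35.848957)/(22.946680) = 1.317728

1.3177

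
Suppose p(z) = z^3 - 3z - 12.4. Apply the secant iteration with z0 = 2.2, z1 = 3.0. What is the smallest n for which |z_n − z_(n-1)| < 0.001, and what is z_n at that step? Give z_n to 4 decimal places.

n = 5, z_n = 2.7425

p(2.2) = -8.352000, p(3.0) = 5.600000
z2 = 3.000000 − 5.600000·(0.800000)/(13.952000) = 2.678899;  |Δ| = 0.321101
p(2.678899) = -1.211577
z3 = 2.678899 − (-1.211577)·(-0.321101)/(-6.811577) = 2.736013;  |Δ| = 0.057114
p(2.736013) = -0.126875
z4 = 2.736013 − (-0.126875)·(0.057114)/(1.084702) = 2.742694;  |Δ| = 0.006681
p(2.742694) = 0.003477
z5 = 2.742694 − 0.003477·(0.006681)/(0.130352) = 2.742516;  |Δ| = 0.000178
|z5 − z4| = 0.000178 < 0.001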